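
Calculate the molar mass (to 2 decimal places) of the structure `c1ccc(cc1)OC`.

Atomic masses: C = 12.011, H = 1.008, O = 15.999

Molecular formula: C7H8O.
M = 7×12.011 + 8×1.008 + 1×15.999 = 108.14 g/mol.

108.14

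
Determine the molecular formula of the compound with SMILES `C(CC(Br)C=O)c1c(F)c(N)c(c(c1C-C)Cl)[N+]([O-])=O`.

C12H13BrClFN2O3

Heavy atoms from the SMILES: 1 Br, 12 C, 1 Cl, 1 F, 2 N, 3 O.
Implicit hydrogens by atom environment:
  6 × C (aromatic): no H
  3 × C: 2 H each → 6
  2 × C: 1 H each → 2
  2 × O: no H
  1 × Br: no H
  1 × C: 3 H
  1 × Cl: no H
  1 × F: no H
  1 × N: 2 H
  1 × N (charge +1): no H
  1 × O (charge -1): no H
  Total hydrogens = 13.
Molecular formula: C12H13BrClFN2O3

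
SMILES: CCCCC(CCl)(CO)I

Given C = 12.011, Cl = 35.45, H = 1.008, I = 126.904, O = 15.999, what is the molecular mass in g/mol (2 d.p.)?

Molecular formula: C7H14ClIO.
M = 7×12.011 + 1×35.45 + 14×1.008 + 1×126.904 + 1×15.999 = 276.54 g/mol.

276.54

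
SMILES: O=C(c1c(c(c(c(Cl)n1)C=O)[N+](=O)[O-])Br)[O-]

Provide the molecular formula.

C7HBrClN2O5-

Heavy atoms from the SMILES: 1 Br, 7 C, 1 Cl, 2 N, 5 O.
Implicit hydrogens by atom environment:
  5 × C (aromatic): no H
  3 × O: no H
  2 × O (charge -1): no H
  1 × Br: no H
  1 × C: 1 H
  1 × C: no H
  1 × Cl: no H
  1 × N (aromatic): no H
  1 × N (charge +1): no H
  Total hydrogens = 1.
Net charge -1.
Molecular formula: C7HBrClN2O5-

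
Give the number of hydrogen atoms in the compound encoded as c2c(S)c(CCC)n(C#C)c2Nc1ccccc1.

Hydrogens are implicit in SMILES; fill each atom to its normal valence:
  6 × C (aromatic): 1 H each → 6
  4 × C (aromatic): no H
  2 × C: 2 H each → 4
  1 × C: 3 H
  1 × C: 1 H
  1 × C: no H
  1 × N: 1 H
  1 × N (aromatic): no H
  1 × S: 1 H
  Total hydrogens = 16.

16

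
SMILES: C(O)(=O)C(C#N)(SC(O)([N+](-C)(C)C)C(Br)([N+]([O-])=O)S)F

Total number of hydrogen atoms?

12

Hydrogens are implicit in SMILES; fill each atom to its normal valence:
  5 × C: no H
  3 × C: 3 H each → 9
  2 × N (charge +1): no H
  2 × O: 1 H each → 2
  2 × O: no H
  1 × Br: no H
  1 × F: no H
  1 × N: no H
  1 × O (charge -1): no H
  1 × S: 1 H
  1 × S: no H
  Total hydrogens = 12.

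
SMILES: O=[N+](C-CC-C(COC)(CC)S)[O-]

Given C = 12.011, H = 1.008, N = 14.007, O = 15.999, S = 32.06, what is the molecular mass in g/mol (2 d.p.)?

Molecular formula: C8H17NO3S.
M = 8×12.011 + 17×1.008 + 1×14.007 + 3×15.999 + 1×32.06 = 207.29 g/mol.

207.29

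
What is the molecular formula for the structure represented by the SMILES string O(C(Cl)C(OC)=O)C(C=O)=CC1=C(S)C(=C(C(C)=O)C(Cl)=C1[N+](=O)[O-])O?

C14H11Cl2NO8S

Heavy atoms from the SMILES: 14 C, 2 Cl, 1 N, 8 O, 1 S.
Implicit hydrogens by atom environment:
  6 × C (aromatic): no H
  6 × O: no H
  3 × C: 1 H each → 3
  3 × C: no H
  2 × C: 3 H each → 6
  2 × Cl: no H
  1 × N (charge +1): no H
  1 × O: 1 H
  1 × O (charge -1): no H
  1 × S: 1 H
  Total hydrogens = 11.
Molecular formula: C14H11Cl2NO8S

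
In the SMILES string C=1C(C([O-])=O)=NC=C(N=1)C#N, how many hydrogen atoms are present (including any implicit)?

2

Hydrogens are implicit in SMILES; fill each atom to its normal valence:
  2 × C (aromatic): 1 H each → 2
  2 × C (aromatic): no H
  2 × C: no H
  2 × N (aromatic): no H
  1 × N: no H
  1 × O: no H
  1 × O (charge -1): no H
  Total hydrogens = 2.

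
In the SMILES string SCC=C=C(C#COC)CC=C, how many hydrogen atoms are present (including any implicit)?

Hydrogens are implicit in SMILES; fill each atom to its normal valence:
  4 × C: no H
  3 × C: 2 H each → 6
  2 × C: 1 H each → 2
  1 × C: 3 H
  1 × O: no H
  1 × S: 1 H
  Total hydrogens = 12.

12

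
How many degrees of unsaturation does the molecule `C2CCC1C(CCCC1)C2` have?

Molecular formula from the SMILES: C10H18.
DoU = (2C + 2 + N − H − X)/2 = (2·10 + 2 + 0 − 18 − 0)/2 = 4/2 = 2.
(Structurally: 2 ring(s) + 0 π bond(s) = 2.)

2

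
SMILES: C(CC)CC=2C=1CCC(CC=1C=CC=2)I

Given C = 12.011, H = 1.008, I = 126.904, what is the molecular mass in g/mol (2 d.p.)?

314.21

Molecular formula: C14H19I.
M = 14×12.011 + 19×1.008 + 1×126.904 = 314.21 g/mol.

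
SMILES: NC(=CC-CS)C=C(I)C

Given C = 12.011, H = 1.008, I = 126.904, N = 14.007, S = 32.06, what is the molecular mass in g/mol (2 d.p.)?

Molecular formula: C7H12INS.
M = 7×12.011 + 12×1.008 + 1×126.904 + 1×14.007 + 1×32.06 = 269.14 g/mol.

269.14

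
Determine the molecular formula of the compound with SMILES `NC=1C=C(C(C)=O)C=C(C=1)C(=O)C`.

Heavy atoms from the SMILES: 10 C, 1 N, 2 O.
Implicit hydrogens by atom environment:
  3 × C (aromatic): 1 H each → 3
  3 × C (aromatic): no H
  2 × C: 3 H each → 6
  2 × C: no H
  2 × O: no H
  1 × N: 2 H
  Total hydrogens = 11.
Molecular formula: C10H11NO2

C10H11NO2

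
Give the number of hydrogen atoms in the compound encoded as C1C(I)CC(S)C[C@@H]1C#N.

10

Hydrogens are implicit in SMILES; fill each atom to its normal valence:
  3 × C: 2 H each → 6
  3 × C: 1 H each → 3
  1 × C: no H
  1 × I: no H
  1 × N: no H
  1 × S: 1 H
  Total hydrogens = 10.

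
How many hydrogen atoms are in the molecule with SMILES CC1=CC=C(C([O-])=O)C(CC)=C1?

11

Hydrogens are implicit in SMILES; fill each atom to its normal valence:
  3 × C (aromatic): 1 H each → 3
  3 × C (aromatic): no H
  2 × C: 3 H each → 6
  1 × C: 2 H
  1 × C: no H
  1 × O: no H
  1 × O (charge -1): no H
  Total hydrogens = 11.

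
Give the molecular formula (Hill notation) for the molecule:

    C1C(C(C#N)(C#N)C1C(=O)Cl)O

C7H5ClN2O2

Heavy atoms from the SMILES: 7 C, 1 Cl, 2 N, 2 O.
Implicit hydrogens by atom environment:
  4 × C: no H
  2 × C: 1 H each → 2
  2 × N: no H
  1 × C: 2 H
  1 × Cl: no H
  1 × O: 1 H
  1 × O: no H
  Total hydrogens = 5.
Molecular formula: C7H5ClN2O2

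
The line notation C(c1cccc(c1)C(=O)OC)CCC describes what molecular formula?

Heavy atoms from the SMILES: 12 C, 2 O.
Implicit hydrogens by atom environment:
  4 × C (aromatic): 1 H each → 4
  3 × C: 2 H each → 6
  2 × C: 3 H each → 6
  2 × C (aromatic): no H
  2 × O: no H
  1 × C: no H
  Total hydrogens = 16.
Molecular formula: C12H16O2

C12H16O2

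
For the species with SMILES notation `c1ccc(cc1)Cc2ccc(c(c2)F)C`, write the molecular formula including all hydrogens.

C14H13F

Heavy atoms from the SMILES: 14 C, 1 F.
Implicit hydrogens by atom environment:
  8 × C (aromatic): 1 H each → 8
  4 × C (aromatic): no H
  1 × C: 3 H
  1 × C: 2 H
  1 × F: no H
  Total hydrogens = 13.
Molecular formula: C14H13F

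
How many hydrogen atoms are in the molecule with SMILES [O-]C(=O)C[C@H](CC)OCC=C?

Hydrogens are implicit in SMILES; fill each atom to its normal valence:
  4 × C: 2 H each → 8
  2 × C: 1 H each → 2
  2 × O: no H
  1 × C: 3 H
  1 × C: no H
  1 × O (charge -1): no H
  Total hydrogens = 13.

13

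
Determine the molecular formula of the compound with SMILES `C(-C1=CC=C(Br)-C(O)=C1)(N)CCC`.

C10H14BrNO

Heavy atoms from the SMILES: 1 Br, 10 C, 1 N, 1 O.
Implicit hydrogens by atom environment:
  3 × C (aromatic): 1 H each → 3
  3 × C (aromatic): no H
  2 × C: 2 H each → 4
  1 × Br: no H
  1 × C: 3 H
  1 × C: 1 H
  1 × N: 2 H
  1 × O: 1 H
  Total hydrogens = 14.
Molecular formula: C10H14BrNO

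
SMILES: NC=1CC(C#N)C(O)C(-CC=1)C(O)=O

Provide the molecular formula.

Heavy atoms from the SMILES: 9 C, 2 N, 3 O.
Implicit hydrogens by atom environment:
  4 × C: 1 H each → 4
  3 × C: no H
  2 × C: 2 H each → 4
  2 × O: 1 H each → 2
  1 × N: 2 H
  1 × N: no H
  1 × O: no H
  Total hydrogens = 12.
Molecular formula: C9H12N2O3

C9H12N2O3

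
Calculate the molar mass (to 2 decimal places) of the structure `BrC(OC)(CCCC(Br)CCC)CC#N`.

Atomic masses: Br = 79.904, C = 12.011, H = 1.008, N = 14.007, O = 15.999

341.09

Molecular formula: C11H19Br2NO.
M = 2×79.904 + 11×12.011 + 19×1.008 + 1×14.007 + 1×15.999 = 341.09 g/mol.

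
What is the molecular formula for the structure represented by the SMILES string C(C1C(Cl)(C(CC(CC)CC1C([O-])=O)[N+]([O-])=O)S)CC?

Heavy atoms from the SMILES: 13 C, 1 Cl, 1 N, 4 O, 1 S.
Implicit hydrogens by atom environment:
  5 × C: 2 H each → 10
  4 × C: 1 H each → 4
  2 × C: 3 H each → 6
  2 × C: no H
  2 × O: no H
  2 × O (charge -1): no H
  1 × Cl: no H
  1 × N (charge +1): no H
  1 × S: 1 H
  Total hydrogens = 21.
Net charge -1.
Molecular formula: C13H21ClNO4S-

C13H21ClNO4S-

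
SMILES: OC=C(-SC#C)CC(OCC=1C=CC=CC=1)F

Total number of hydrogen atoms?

13

Hydrogens are implicit in SMILES; fill each atom to its normal valence:
  5 × C (aromatic): 1 H each → 5
  3 × C: 1 H each → 3
  2 × C: 2 H each → 4
  2 × C: no H
  1 × C (aromatic): no H
  1 × F: no H
  1 × O: 1 H
  1 × O: no H
  1 × S: no H
  Total hydrogens = 13.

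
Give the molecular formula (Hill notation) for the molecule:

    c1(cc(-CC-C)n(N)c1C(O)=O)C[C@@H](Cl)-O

C10H15ClN2O3

Heavy atoms from the SMILES: 10 C, 1 Cl, 2 N, 3 O.
Implicit hydrogens by atom environment:
  3 × C: 2 H each → 6
  3 × C (aromatic): no H
  2 × O: 1 H each → 2
  1 × C: 3 H
  1 × C (aromatic): 1 H
  1 × C: 1 H
  1 × C: no H
  1 × Cl: no H
  1 × N: 2 H
  1 × N (aromatic): no H
  1 × O: no H
  Total hydrogens = 15.
Molecular formula: C10H15ClN2O3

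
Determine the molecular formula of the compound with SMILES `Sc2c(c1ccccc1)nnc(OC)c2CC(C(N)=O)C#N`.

Heavy atoms from the SMILES: 15 C, 4 N, 2 O, 1 S.
Implicit hydrogens by atom environment:
  5 × C (aromatic): 1 H each → 5
  5 × C (aromatic): no H
  2 × C: no H
  2 × N (aromatic): no H
  2 × O: no H
  1 × C: 3 H
  1 × C: 2 H
  1 × C: 1 H
  1 × N: 2 H
  1 × N: no H
  1 × S: 1 H
  Total hydrogens = 14.
Molecular formula: C15H14N4O2S

C15H14N4O2S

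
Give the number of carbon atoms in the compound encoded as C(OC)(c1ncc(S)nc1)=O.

The symbol for carbon appears 6 times in the SMILES. Lowercase c denotes aromatic carbon and counts toward C.

6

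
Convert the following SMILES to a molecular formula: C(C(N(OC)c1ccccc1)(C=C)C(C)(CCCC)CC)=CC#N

Heavy atoms from the SMILES: 21 C, 2 N, 1 O.
Implicit hydrogens by atom environment:
  5 × C: 2 H each → 10
  5 × C (aromatic): 1 H each → 5
  4 × C: 3 H each → 12
  3 × C: 1 H each → 3
  3 × C: no H
  2 × N: no H
  1 × C (aromatic): no H
  1 × O: no H
  Total hydrogens = 30.
Molecular formula: C21H30N2O

C21H30N2O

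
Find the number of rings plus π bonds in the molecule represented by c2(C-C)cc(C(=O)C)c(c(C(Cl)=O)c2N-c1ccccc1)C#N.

Molecular formula from the SMILES: C18H15ClN2O2.
DoU = (2C + 2 + N − H − X)/2 = (2·18 + 2 + 2 − 15 − 1)/2 = 24/2 = 12.
(Structurally: 2 ring(s) + 10 π bond(s) = 12.)

12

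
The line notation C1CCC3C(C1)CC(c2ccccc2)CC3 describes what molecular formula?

C16H22

Heavy atoms from the SMILES: 16 C.
Implicit hydrogens by atom environment:
  7 × C: 2 H each → 14
  5 × C (aromatic): 1 H each → 5
  3 × C: 1 H each → 3
  1 × C (aromatic): no H
  Total hydrogens = 22.
Molecular formula: C16H22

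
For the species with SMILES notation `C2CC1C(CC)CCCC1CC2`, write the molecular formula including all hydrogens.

C12H22

Heavy atoms from the SMILES: 12 C.
Implicit hydrogens by atom environment:
  8 × C: 2 H each → 16
  3 × C: 1 H each → 3
  1 × C: 3 H
  Total hydrogens = 22.
Molecular formula: C12H22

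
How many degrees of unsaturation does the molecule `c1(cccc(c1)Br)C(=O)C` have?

5

Molecular formula from the SMILES: C8H7BrO.
DoU = (2C + 2 + N − H − X)/2 = (2·8 + 2 + 0 − 7 − 1)/2 = 10/2 = 5.
(Structurally: 1 ring(s) + 4 π bond(s) = 5.)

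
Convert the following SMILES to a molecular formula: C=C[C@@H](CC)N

C5H11N

Heavy atoms from the SMILES: 5 C, 1 N.
Implicit hydrogens by atom environment:
  2 × C: 2 H each → 4
  2 × C: 1 H each → 2
  1 × C: 3 H
  1 × N: 2 H
  Total hydrogens = 11.
Molecular formula: C5H11N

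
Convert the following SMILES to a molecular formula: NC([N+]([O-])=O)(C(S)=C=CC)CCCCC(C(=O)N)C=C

C13H21N3O3S

Heavy atoms from the SMILES: 13 C, 3 N, 3 O, 1 S.
Implicit hydrogens by atom environment:
  5 × C: 2 H each → 10
  4 × C: no H
  3 × C: 1 H each → 3
  2 × N: 2 H each → 4
  2 × O: no H
  1 × C: 3 H
  1 × N (charge +1): no H
  1 × O (charge -1): no H
  1 × S: 1 H
  Total hydrogens = 21.
Molecular formula: C13H21N3O3S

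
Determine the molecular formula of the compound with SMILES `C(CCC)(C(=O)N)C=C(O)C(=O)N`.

Heavy atoms from the SMILES: 8 C, 2 N, 3 O.
Implicit hydrogens by atom environment:
  3 × C: no H
  2 × C: 2 H each → 4
  2 × C: 1 H each → 2
  2 × N: 2 H each → 4
  2 × O: no H
  1 × C: 3 H
  1 × O: 1 H
  Total hydrogens = 14.
Molecular formula: C8H14N2O3

C8H14N2O3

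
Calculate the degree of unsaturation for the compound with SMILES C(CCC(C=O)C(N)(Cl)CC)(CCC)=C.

2

Molecular formula from the SMILES: C12H22ClNO.
DoU = (2C + 2 + N − H − X)/2 = (2·12 + 2 + 1 − 22 − 1)/2 = 4/2 = 2.
(Structurally: 0 ring(s) + 2 π bond(s) = 2.)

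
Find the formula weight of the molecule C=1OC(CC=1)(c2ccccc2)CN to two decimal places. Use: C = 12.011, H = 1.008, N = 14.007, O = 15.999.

175.23

Molecular formula: C11H13NO.
M = 11×12.011 + 13×1.008 + 1×14.007 + 1×15.999 = 175.23 g/mol.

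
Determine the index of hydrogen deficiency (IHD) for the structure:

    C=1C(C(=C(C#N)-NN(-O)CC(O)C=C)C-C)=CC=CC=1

Molecular formula from the SMILES: C15H19N3O2.
DoU = (2C + 2 + N − H − X)/2 = (2·15 + 2 + 3 − 19 − 0)/2 = 16/2 = 8.
(Structurally: 1 ring(s) + 7 π bond(s) = 8.)

8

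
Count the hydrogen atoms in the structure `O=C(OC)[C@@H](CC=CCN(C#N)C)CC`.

Hydrogens are implicit in SMILES; fill each atom to its normal valence:
  3 × C: 3 H each → 9
  3 × C: 2 H each → 6
  3 × C: 1 H each → 3
  2 × C: no H
  2 × N: no H
  2 × O: no H
  Total hydrogens = 18.

18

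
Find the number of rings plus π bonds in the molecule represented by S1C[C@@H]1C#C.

Molecular formula from the SMILES: C4H4S.
DoU = (2C + 2 + N − H − X)/2 = (2·4 + 2 + 0 − 4 − 0)/2 = 6/2 = 3.
(Structurally: 1 ring(s) + 2 π bond(s) = 3.)

3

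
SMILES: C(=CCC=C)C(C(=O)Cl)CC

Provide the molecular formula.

C9H13ClO

Heavy atoms from the SMILES: 9 C, 1 Cl, 1 O.
Implicit hydrogens by atom environment:
  4 × C: 1 H each → 4
  3 × C: 2 H each → 6
  1 × C: 3 H
  1 × C: no H
  1 × Cl: no H
  1 × O: no H
  Total hydrogens = 13.
Molecular formula: C9H13ClO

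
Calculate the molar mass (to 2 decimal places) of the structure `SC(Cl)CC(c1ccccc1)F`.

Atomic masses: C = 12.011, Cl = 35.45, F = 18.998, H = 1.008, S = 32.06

Molecular formula: C9H10ClFS.
M = 9×12.011 + 1×35.45 + 1×18.998 + 10×1.008 + 1×32.06 = 204.69 g/mol.

204.69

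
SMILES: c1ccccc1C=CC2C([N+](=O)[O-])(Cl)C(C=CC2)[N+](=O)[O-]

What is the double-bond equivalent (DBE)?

9

Molecular formula from the SMILES: C14H13ClN2O4.
DoU = (2C + 2 + N − H − X)/2 = (2·14 + 2 + 2 − 13 − 1)/2 = 18/2 = 9.
(Structurally: 2 ring(s) + 7 π bond(s) = 9.)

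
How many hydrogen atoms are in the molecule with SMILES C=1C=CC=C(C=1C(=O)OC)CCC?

14

Hydrogens are implicit in SMILES; fill each atom to its normal valence:
  4 × C (aromatic): 1 H each → 4
  2 × C: 3 H each → 6
  2 × C: 2 H each → 4
  2 × C (aromatic): no H
  2 × O: no H
  1 × C: no H
  Total hydrogens = 14.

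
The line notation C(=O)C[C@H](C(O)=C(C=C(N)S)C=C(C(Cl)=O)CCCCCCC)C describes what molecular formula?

C18H28ClNO3S

Heavy atoms from the SMILES: 18 C, 1 Cl, 1 N, 3 O, 1 S.
Implicit hydrogens by atom environment:
  7 × C: 2 H each → 14
  5 × C: no H
  4 × C: 1 H each → 4
  2 × C: 3 H each → 6
  2 × O: no H
  1 × Cl: no H
  1 × N: 2 H
  1 × O: 1 H
  1 × S: 1 H
  Total hydrogens = 28.
Molecular formula: C18H28ClNO3S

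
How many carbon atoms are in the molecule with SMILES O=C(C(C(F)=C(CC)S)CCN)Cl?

8

The symbol for carbon appears 8 times in the SMILES. (Cl is a single chlorine, not C + l.)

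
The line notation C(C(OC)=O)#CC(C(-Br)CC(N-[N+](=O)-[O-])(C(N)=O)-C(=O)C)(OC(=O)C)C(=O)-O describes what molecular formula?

Heavy atoms from the SMILES: 1 Br, 14 C, 3 N, 10 O.
Implicit hydrogens by atom environment:
  9 × C: no H
  8 × O: no H
  3 × C: 3 H each → 9
  1 × Br: no H
  1 × C: 2 H
  1 × C: 1 H
  1 × N: 2 H
  1 × N: 1 H
  1 × N (charge +1): no H
  1 × O: 1 H
  1 × O (charge -1): no H
  Total hydrogens = 16.
Molecular formula: C14H16BrN3O10

C14H16BrN3O10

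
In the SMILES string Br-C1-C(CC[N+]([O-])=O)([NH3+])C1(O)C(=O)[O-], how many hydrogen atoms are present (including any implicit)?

Hydrogens are implicit in SMILES; fill each atom to its normal valence:
  3 × C: no H
  2 × C: 2 H each → 4
  2 × O: no H
  2 × O (charge -1): no H
  1 × Br: no H
  1 × C: 1 H
  1 × N (charge +1): 3 H
  1 × N (charge +1): no H
  1 × O: 1 H
  Total hydrogens = 9.

9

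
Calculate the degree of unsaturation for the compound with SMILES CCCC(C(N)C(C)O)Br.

0

Molecular formula from the SMILES: C7H16BrNO.
DoU = (2C + 2 + N − H − X)/2 = (2·7 + 2 + 1 − 16 − 1)/2 = 0/2 = 0.
(Structurally: 0 ring(s) + 0 π bond(s) = 0.)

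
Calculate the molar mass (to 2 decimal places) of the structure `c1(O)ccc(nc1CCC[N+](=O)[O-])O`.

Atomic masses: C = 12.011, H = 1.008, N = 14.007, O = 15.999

198.18

Molecular formula: C8H10N2O4.
M = 8×12.011 + 10×1.008 + 2×14.007 + 4×15.999 = 198.18 g/mol.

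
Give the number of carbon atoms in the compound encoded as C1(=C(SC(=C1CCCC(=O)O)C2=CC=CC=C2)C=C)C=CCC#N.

20

The symbol for carbon appears 20 times in the SMILES.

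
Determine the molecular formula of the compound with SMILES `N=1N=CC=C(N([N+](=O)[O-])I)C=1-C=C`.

Heavy atoms from the SMILES: 6 C, 1 I, 4 N, 2 O.
Implicit hydrogens by atom environment:
  2 × C (aromatic): 1 H each → 2
  2 × C (aromatic): no H
  2 × N (aromatic): no H
  1 × C: 2 H
  1 × C: 1 H
  1 × I: no H
  1 × N: no H
  1 × N (charge +1): no H
  1 × O: no H
  1 × O (charge -1): no H
  Total hydrogens = 5.
Molecular formula: C6H5IN4O2

C6H5IN4O2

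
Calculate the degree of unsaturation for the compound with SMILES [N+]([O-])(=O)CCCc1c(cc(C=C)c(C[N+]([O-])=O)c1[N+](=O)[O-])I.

Molecular formula from the SMILES: C12H12IN3O6.
DoU = (2C + 2 + N − H − X)/2 = (2·12 + 2 + 3 − 12 − 1)/2 = 16/2 = 8.
(Structurally: 1 ring(s) + 7 π bond(s) = 8.)

8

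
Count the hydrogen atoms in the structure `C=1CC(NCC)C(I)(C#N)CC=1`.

13

Hydrogens are implicit in SMILES; fill each atom to its normal valence:
  3 × C: 2 H each → 6
  3 × C: 1 H each → 3
  2 × C: no H
  1 × C: 3 H
  1 × I: no H
  1 × N: 1 H
  1 × N: no H
  Total hydrogens = 13.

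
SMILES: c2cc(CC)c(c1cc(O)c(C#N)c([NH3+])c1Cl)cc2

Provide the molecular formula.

Heavy atoms from the SMILES: 15 C, 1 Cl, 2 N, 1 O.
Implicit hydrogens by atom environment:
  7 × C (aromatic): no H
  5 × C (aromatic): 1 H each → 5
  1 × C: 3 H
  1 × C: 2 H
  1 × C: no H
  1 × Cl: no H
  1 × N (charge +1): 3 H
  1 × N: no H
  1 × O: 1 H
  Total hydrogens = 14.
Net charge +1.
Molecular formula: C15H14ClN2O+

C15H14ClN2O+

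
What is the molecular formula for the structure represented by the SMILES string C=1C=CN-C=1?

C4H5N

Heavy atoms from the SMILES: 4 C, 1 N.
Implicit hydrogens by atom environment:
  4 × C (aromatic): 1 H each → 4
  1 × N (aromatic): 1 H
  Total hydrogens = 5.
Molecular formula: C4H5N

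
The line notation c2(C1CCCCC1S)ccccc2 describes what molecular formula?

Heavy atoms from the SMILES: 12 C, 1 S.
Implicit hydrogens by atom environment:
  5 × C (aromatic): 1 H each → 5
  4 × C: 2 H each → 8
  2 × C: 1 H each → 2
  1 × C (aromatic): no H
  1 × S: 1 H
  Total hydrogens = 16.
Molecular formula: C12H16S

C12H16S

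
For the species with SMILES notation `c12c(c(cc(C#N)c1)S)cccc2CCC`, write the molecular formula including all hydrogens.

C14H13NS

Heavy atoms from the SMILES: 14 C, 1 N, 1 S.
Implicit hydrogens by atom environment:
  5 × C (aromatic): 1 H each → 5
  5 × C (aromatic): no H
  2 × C: 2 H each → 4
  1 × C: 3 H
  1 × C: no H
  1 × N: no H
  1 × S: 1 H
  Total hydrogens = 13.
Molecular formula: C14H13NS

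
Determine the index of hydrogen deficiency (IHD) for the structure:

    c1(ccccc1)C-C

4

Molecular formula from the SMILES: C8H10.
DoU = (2C + 2 + N − H − X)/2 = (2·8 + 2 + 0 − 10 − 0)/2 = 8/2 = 4.
(Structurally: 1 ring(s) + 3 π bond(s) = 4.)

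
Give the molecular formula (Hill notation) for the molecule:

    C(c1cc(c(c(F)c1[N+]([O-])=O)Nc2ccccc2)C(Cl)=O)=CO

Heavy atoms from the SMILES: 15 C, 1 Cl, 1 F, 2 N, 4 O.
Implicit hydrogens by atom environment:
  6 × C (aromatic): 1 H each → 6
  6 × C (aromatic): no H
  2 × C: 1 H each → 2
  2 × O: no H
  1 × C: no H
  1 × Cl: no H
  1 × F: no H
  1 × N: 1 H
  1 × N (charge +1): no H
  1 × O: 1 H
  1 × O (charge -1): no H
  Total hydrogens = 10.
Molecular formula: C15H10ClFN2O4

C15H10ClFN2O4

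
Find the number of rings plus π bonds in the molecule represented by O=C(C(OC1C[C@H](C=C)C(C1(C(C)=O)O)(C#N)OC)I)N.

6

Molecular formula from the SMILES: C13H17IN2O5.
DoU = (2C + 2 + N − H − X)/2 = (2·13 + 2 + 2 − 17 − 1)/2 = 12/2 = 6.
(Structurally: 1 ring(s) + 5 π bond(s) = 6.)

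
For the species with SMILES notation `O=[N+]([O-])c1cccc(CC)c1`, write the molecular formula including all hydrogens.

C8H9NO2

Heavy atoms from the SMILES: 8 C, 1 N, 2 O.
Implicit hydrogens by atom environment:
  4 × C (aromatic): 1 H each → 4
  2 × C (aromatic): no H
  1 × C: 3 H
  1 × C: 2 H
  1 × N (charge +1): no H
  1 × O: no H
  1 × O (charge -1): no H
  Total hydrogens = 9.
Molecular formula: C8H9NO2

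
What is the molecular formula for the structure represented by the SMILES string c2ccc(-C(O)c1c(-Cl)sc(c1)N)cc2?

C11H10ClNOS

Heavy atoms from the SMILES: 11 C, 1 Cl, 1 N, 1 O, 1 S.
Implicit hydrogens by atom environment:
  6 × C (aromatic): 1 H each → 6
  4 × C (aromatic): no H
  1 × C: 1 H
  1 × Cl: no H
  1 × N: 2 H
  1 × O: 1 H
  1 × S (aromatic): no H
  Total hydrogens = 10.
Molecular formula: C11H10ClNOS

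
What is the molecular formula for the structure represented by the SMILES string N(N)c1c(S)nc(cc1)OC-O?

C6H9N3O2S

Heavy atoms from the SMILES: 6 C, 3 N, 2 O, 1 S.
Implicit hydrogens by atom environment:
  3 × C (aromatic): no H
  2 × C (aromatic): 1 H each → 2
  1 × C: 2 H
  1 × N: 2 H
  1 × N: 1 H
  1 × N (aromatic): no H
  1 × O: 1 H
  1 × O: no H
  1 × S: 1 H
  Total hydrogens = 9.
Molecular formula: C6H9N3O2S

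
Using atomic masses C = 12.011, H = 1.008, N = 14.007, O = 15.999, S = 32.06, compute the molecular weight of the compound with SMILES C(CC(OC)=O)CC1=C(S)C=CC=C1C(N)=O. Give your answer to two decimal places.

253.32

Molecular formula: C12H15NO3S.
M = 12×12.011 + 15×1.008 + 1×14.007 + 3×15.999 + 1×32.06 = 253.32 g/mol.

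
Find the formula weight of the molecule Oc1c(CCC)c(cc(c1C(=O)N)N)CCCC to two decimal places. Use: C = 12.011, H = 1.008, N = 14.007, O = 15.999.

Molecular formula: C14H22N2O2.
M = 14×12.011 + 22×1.008 + 2×14.007 + 2×15.999 = 250.34 g/mol.

250.34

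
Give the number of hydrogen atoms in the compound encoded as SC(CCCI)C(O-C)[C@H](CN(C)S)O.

Hydrogens are implicit in SMILES; fill each atom to its normal valence:
  4 × C: 2 H each → 8
  3 × C: 1 H each → 3
  2 × C: 3 H each → 6
  2 × S: 1 H each → 2
  1 × I: no H
  1 × N: no H
  1 × O: 1 H
  1 × O: no H
  Total hydrogens = 20.

20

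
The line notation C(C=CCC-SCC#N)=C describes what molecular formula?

Heavy atoms from the SMILES: 8 C, 1 N, 1 S.
Implicit hydrogens by atom environment:
  4 × C: 2 H each → 8
  3 × C: 1 H each → 3
  1 × C: no H
  1 × N: no H
  1 × S: no H
  Total hydrogens = 11.
Molecular formula: C8H11NS

C8H11NS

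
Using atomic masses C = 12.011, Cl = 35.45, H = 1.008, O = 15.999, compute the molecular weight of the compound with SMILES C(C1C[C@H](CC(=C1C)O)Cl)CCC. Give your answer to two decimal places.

202.72

Molecular formula: C11H19ClO.
M = 11×12.011 + 1×35.45 + 19×1.008 + 1×15.999 = 202.72 g/mol.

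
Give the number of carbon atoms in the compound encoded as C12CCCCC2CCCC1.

10

The symbol for carbon appears 10 times in the SMILES.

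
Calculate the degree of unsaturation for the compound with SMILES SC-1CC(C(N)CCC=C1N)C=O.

3

Molecular formula from the SMILES: C9H16N2OS.
DoU = (2C + 2 + N − H − X)/2 = (2·9 + 2 + 2 − 16 − 0)/2 = 6/2 = 3.
(Structurally: 1 ring(s) + 2 π bond(s) = 3.)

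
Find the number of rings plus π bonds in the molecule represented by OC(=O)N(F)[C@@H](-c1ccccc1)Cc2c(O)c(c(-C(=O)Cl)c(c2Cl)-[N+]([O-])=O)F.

11

Molecular formula from the SMILES: C16H10Cl2F2N2O6.
DoU = (2C + 2 + N − H − X)/2 = (2·16 + 2 + 2 − 10 − 4)/2 = 22/2 = 11.
(Structurally: 2 ring(s) + 9 π bond(s) = 11.)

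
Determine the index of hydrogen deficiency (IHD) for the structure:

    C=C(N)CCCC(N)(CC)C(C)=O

Molecular formula from the SMILES: C10H20N2O.
DoU = (2C + 2 + N − H − X)/2 = (2·10 + 2 + 2 − 20 − 0)/2 = 4/2 = 2.
(Structurally: 0 ring(s) + 2 π bond(s) = 2.)

2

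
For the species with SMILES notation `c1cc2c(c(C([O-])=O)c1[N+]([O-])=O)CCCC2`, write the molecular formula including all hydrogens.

Heavy atoms from the SMILES: 11 C, 1 N, 4 O.
Implicit hydrogens by atom environment:
  4 × C: 2 H each → 8
  4 × C (aromatic): no H
  2 × C (aromatic): 1 H each → 2
  2 × O: no H
  2 × O (charge -1): no H
  1 × C: no H
  1 × N (charge +1): no H
  Total hydrogens = 10.
Net charge -1.
Molecular formula: C11H10NO4-

C11H10NO4-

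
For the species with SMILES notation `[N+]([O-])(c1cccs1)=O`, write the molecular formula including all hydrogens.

Heavy atoms from the SMILES: 4 C, 1 N, 2 O, 1 S.
Implicit hydrogens by atom environment:
  3 × C (aromatic): 1 H each → 3
  1 × C (aromatic): no H
  1 × N (charge +1): no H
  1 × O: no H
  1 × O (charge -1): no H
  1 × S (aromatic): no H
  Total hydrogens = 3.
Molecular formula: C4H3NO2S

C4H3NO2S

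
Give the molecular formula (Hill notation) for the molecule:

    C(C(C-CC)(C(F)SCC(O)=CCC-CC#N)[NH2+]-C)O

C14H26FN2O2S+

Heavy atoms from the SMILES: 14 C, 1 F, 2 N, 2 O, 1 S.
Implicit hydrogens by atom environment:
  7 × C: 2 H each → 14
  3 × C: no H
  2 × C: 3 H each → 6
  2 × C: 1 H each → 2
  2 × O: 1 H each → 2
  1 × F: no H
  1 × N (charge +1): 2 H
  1 × N: no H
  1 × S: no H
  Total hydrogens = 26.
Net charge +1.
Molecular formula: C14H26FN2O2S+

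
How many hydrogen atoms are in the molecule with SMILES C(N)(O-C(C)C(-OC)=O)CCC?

Hydrogens are implicit in SMILES; fill each atom to its normal valence:
  3 × C: 3 H each → 9
  3 × O: no H
  2 × C: 2 H each → 4
  2 × C: 1 H each → 2
  1 × C: no H
  1 × N: 2 H
  Total hydrogens = 17.

17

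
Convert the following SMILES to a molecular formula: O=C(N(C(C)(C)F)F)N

Heavy atoms from the SMILES: 4 C, 2 F, 2 N, 1 O.
Implicit hydrogens by atom environment:
  2 × C: 3 H each → 6
  2 × C: no H
  2 × F: no H
  1 × N: 2 H
  1 × N: no H
  1 × O: no H
  Total hydrogens = 8.
Molecular formula: C4H8F2N2O

C4H8F2N2O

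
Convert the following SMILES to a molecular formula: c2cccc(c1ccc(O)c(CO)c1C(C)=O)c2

C15H14O3

Heavy atoms from the SMILES: 15 C, 3 O.
Implicit hydrogens by atom environment:
  7 × C (aromatic): 1 H each → 7
  5 × C (aromatic): no H
  2 × O: 1 H each → 2
  1 × C: 3 H
  1 × C: 2 H
  1 × C: no H
  1 × O: no H
  Total hydrogens = 14.
Molecular formula: C15H14O3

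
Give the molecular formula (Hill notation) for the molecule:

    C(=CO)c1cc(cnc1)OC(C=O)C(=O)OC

C11H11NO5

Heavy atoms from the SMILES: 11 C, 1 N, 5 O.
Implicit hydrogens by atom environment:
  4 × C: 1 H each → 4
  4 × O: no H
  3 × C (aromatic): 1 H each → 3
  2 × C (aromatic): no H
  1 × C: 3 H
  1 × C: no H
  1 × N (aromatic): no H
  1 × O: 1 H
  Total hydrogens = 11.
Molecular formula: C11H11NO5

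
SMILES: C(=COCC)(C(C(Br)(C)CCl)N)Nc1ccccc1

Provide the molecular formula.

C14H20BrClN2O

Heavy atoms from the SMILES: 1 Br, 14 C, 1 Cl, 2 N, 1 O.
Implicit hydrogens by atom environment:
  5 × C (aromatic): 1 H each → 5
  2 × C: 3 H each → 6
  2 × C: 2 H each → 4
  2 × C: 1 H each → 2
  2 × C: no H
  1 × Br: no H
  1 × C (aromatic): no H
  1 × Cl: no H
  1 × N: 2 H
  1 × N: 1 H
  1 × O: no H
  Total hydrogens = 20.
Molecular formula: C14H20BrClN2O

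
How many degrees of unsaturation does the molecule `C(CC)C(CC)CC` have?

0

Molecular formula from the SMILES: C8H18.
DoU = (2C + 2 + N − H − X)/2 = (2·8 + 2 + 0 − 18 − 0)/2 = 0/2 = 0.
(Structurally: 0 ring(s) + 0 π bond(s) = 0.)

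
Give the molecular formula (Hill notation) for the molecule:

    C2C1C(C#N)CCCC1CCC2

C11H17N

Heavy atoms from the SMILES: 11 C, 1 N.
Implicit hydrogens by atom environment:
  7 × C: 2 H each → 14
  3 × C: 1 H each → 3
  1 × C: no H
  1 × N: no H
  Total hydrogens = 17.
Molecular formula: C11H17N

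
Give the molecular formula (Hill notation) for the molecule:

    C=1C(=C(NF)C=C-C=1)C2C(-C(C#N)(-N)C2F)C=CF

C13H12F3N3

Heavy atoms from the SMILES: 13 C, 3 F, 3 N.
Implicit hydrogens by atom environment:
  5 × C: 1 H each → 5
  4 × C (aromatic): 1 H each → 4
  3 × F: no H
  2 × C: no H
  2 × C (aromatic): no H
  1 × N: 2 H
  1 × N: 1 H
  1 × N: no H
  Total hydrogens = 12.
Molecular formula: C13H12F3N3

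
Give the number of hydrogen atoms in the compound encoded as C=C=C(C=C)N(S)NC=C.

Hydrogens are implicit in SMILES; fill each atom to its normal valence:
  3 × C: 2 H each → 6
  2 × C: 1 H each → 2
  2 × C: no H
  1 × N: 1 H
  1 × N: no H
  1 × S: 1 H
  Total hydrogens = 10.

10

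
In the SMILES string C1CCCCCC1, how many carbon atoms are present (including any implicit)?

7

The symbol for carbon appears 7 times in the SMILES.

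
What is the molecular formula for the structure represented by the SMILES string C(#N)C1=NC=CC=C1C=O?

C7H4N2O

Heavy atoms from the SMILES: 7 C, 2 N, 1 O.
Implicit hydrogens by atom environment:
  3 × C (aromatic): 1 H each → 3
  2 × C (aromatic): no H
  1 × C: 1 H
  1 × C: no H
  1 × N (aromatic): no H
  1 × N: no H
  1 × O: no H
  Total hydrogens = 4.
Molecular formula: C7H4N2O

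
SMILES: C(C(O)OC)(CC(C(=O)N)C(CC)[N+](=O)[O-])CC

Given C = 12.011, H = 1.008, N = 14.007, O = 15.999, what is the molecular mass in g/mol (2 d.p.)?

262.31

Molecular formula: C11H22N2O5.
M = 11×12.011 + 22×1.008 + 2×14.007 + 5×15.999 = 262.31 g/mol.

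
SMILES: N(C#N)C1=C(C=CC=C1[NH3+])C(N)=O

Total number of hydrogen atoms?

Hydrogens are implicit in SMILES; fill each atom to its normal valence:
  3 × C (aromatic): 1 H each → 3
  3 × C (aromatic): no H
  2 × C: no H
  1 × N (charge +1): 3 H
  1 × N: 2 H
  1 × N: 1 H
  1 × N: no H
  1 × O: no H
  Total hydrogens = 9.

9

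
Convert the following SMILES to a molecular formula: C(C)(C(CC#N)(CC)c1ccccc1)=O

Heavy atoms from the SMILES: 13 C, 1 N, 1 O.
Implicit hydrogens by atom environment:
  5 × C (aromatic): 1 H each → 5
  3 × C: no H
  2 × C: 3 H each → 6
  2 × C: 2 H each → 4
  1 × C (aromatic): no H
  1 × N: no H
  1 × O: no H
  Total hydrogens = 15.
Molecular formula: C13H15NO

C13H15NO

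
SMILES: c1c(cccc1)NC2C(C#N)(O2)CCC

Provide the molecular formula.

Heavy atoms from the SMILES: 12 C, 2 N, 1 O.
Implicit hydrogens by atom environment:
  5 × C (aromatic): 1 H each → 5
  2 × C: 2 H each → 4
  2 × C: no H
  1 × C: 3 H
  1 × C: 1 H
  1 × C (aromatic): no H
  1 × N: 1 H
  1 × N: no H
  1 × O: no H
  Total hydrogens = 14.
Molecular formula: C12H14N2O

C12H14N2O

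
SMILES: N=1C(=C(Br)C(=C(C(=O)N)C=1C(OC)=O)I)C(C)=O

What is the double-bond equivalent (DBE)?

Molecular formula from the SMILES: C10H8BrIN2O4.
DoU = (2C + 2 + N − H − X)/2 = (2·10 + 2 + 2 − 8 − 2)/2 = 14/2 = 7.
(Structurally: 1 ring(s) + 6 π bond(s) = 7.)

7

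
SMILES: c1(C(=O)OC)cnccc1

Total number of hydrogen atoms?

7

Hydrogens are implicit in SMILES; fill each atom to its normal valence:
  4 × C (aromatic): 1 H each → 4
  2 × O: no H
  1 × C: 3 H
  1 × C (aromatic): no H
  1 × C: no H
  1 × N (aromatic): no H
  Total hydrogens = 7.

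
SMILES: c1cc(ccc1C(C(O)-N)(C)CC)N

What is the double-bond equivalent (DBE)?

Molecular formula from the SMILES: C11H18N2O.
DoU = (2C + 2 + N − H − X)/2 = (2·11 + 2 + 2 − 18 − 0)/2 = 8/2 = 4.
(Structurally: 1 ring(s) + 3 π bond(s) = 4.)

4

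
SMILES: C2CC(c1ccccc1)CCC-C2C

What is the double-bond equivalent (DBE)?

Molecular formula from the SMILES: C14H20.
DoU = (2C + 2 + N − H − X)/2 = (2·14 + 2 + 0 − 20 − 0)/2 = 10/2 = 5.
(Structurally: 2 ring(s) + 3 π bond(s) = 5.)

5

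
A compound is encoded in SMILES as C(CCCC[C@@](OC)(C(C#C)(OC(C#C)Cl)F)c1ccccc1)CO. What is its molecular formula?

C20H24ClFO3

Heavy atoms from the SMILES: 20 C, 1 Cl, 1 F, 3 O.
Implicit hydrogens by atom environment:
  6 × C: 2 H each → 12
  5 × C (aromatic): 1 H each → 5
  4 × C: no H
  3 × C: 1 H each → 3
  2 × O: no H
  1 × C: 3 H
  1 × C (aromatic): no H
  1 × Cl: no H
  1 × F: no H
  1 × O: 1 H
  Total hydrogens = 24.
Molecular formula: C20H24ClFO3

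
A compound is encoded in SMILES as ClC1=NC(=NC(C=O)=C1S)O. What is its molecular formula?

C5H3ClN2O2S

Heavy atoms from the SMILES: 5 C, 1 Cl, 2 N, 2 O, 1 S.
Implicit hydrogens by atom environment:
  4 × C (aromatic): no H
  2 × N (aromatic): no H
  1 × C: 1 H
  1 × Cl: no H
  1 × O: 1 H
  1 × O: no H
  1 × S: 1 H
  Total hydrogens = 3.
Molecular formula: C5H3ClN2O2S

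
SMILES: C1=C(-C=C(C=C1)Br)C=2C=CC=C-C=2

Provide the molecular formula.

C12H9Br

Heavy atoms from the SMILES: 1 Br, 12 C.
Implicit hydrogens by atom environment:
  9 × C (aromatic): 1 H each → 9
  3 × C (aromatic): no H
  1 × Br: no H
  Total hydrogens = 9.
Molecular formula: C12H9Br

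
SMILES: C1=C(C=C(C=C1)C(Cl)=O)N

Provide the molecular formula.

Heavy atoms from the SMILES: 7 C, 1 Cl, 1 N, 1 O.
Implicit hydrogens by atom environment:
  4 × C (aromatic): 1 H each → 4
  2 × C (aromatic): no H
  1 × C: no H
  1 × Cl: no H
  1 × N: 2 H
  1 × O: no H
  Total hydrogens = 6.
Molecular formula: C7H6ClNO

C7H6ClNO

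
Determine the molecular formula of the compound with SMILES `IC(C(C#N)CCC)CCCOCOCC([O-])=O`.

C12H19INO4-

Heavy atoms from the SMILES: 12 C, 1 I, 1 N, 4 O.
Implicit hydrogens by atom environment:
  7 × C: 2 H each → 14
  3 × O: no H
  2 × C: 1 H each → 2
  2 × C: no H
  1 × C: 3 H
  1 × I: no H
  1 × N: no H
  1 × O (charge -1): no H
  Total hydrogens = 19.
Net charge -1.
Molecular formula: C12H19INO4-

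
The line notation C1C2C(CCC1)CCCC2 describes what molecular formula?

Heavy atoms from the SMILES: 10 C.
Implicit hydrogens by atom environment:
  8 × C: 2 H each → 16
  2 × C: 1 H each → 2
  Total hydrogens = 18.
Molecular formula: C10H18

C10H18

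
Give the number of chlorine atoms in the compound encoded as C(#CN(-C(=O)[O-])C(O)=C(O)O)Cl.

1

The symbol for chlorine appears 1 time in the SMILES.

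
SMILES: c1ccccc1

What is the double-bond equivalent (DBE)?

Molecular formula from the SMILES: C6H6.
DoU = (2C + 2 + N − H − X)/2 = (2·6 + 2 + 0 − 6 − 0)/2 = 8/2 = 4.
(Structurally: 1 ring(s) + 3 π bond(s) = 4.)

4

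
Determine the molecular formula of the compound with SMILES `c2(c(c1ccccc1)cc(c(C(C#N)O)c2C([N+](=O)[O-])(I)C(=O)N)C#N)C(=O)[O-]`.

Heavy atoms from the SMILES: 18 C, 1 I, 4 N, 6 O.
Implicit hydrogens by atom environment:
  6 × C (aromatic): 1 H each → 6
  6 × C (aromatic): no H
  5 × C: no H
  3 × O: no H
  2 × N: no H
  2 × O (charge -1): no H
  1 × C: 1 H
  1 × I: no H
  1 × N: 2 H
  1 × N (charge +1): no H
  1 × O: 1 H
  Total hydrogens = 10.
Net charge -1.
Molecular formula: C18H10IN4O6-

C18H10IN4O6-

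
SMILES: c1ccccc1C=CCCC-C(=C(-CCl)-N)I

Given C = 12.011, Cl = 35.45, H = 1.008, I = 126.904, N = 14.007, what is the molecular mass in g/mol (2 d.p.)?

Molecular formula: C14H17ClIN.
M = 14×12.011 + 1×35.45 + 17×1.008 + 1×126.904 + 1×14.007 = 361.65 g/mol.

361.65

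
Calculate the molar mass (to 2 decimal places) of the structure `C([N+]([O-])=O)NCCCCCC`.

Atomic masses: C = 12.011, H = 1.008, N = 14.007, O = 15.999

160.22

Molecular formula: C7H16N2O2.
M = 7×12.011 + 16×1.008 + 2×14.007 + 2×15.999 = 160.22 g/mol.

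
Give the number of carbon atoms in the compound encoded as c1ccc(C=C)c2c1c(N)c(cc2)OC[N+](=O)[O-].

13

The symbol for carbon appears 13 times in the SMILES. Lowercase c denotes aromatic carbon and counts toward C.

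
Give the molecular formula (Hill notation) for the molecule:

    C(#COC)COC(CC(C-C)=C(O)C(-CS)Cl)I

Heavy atoms from the SMILES: 12 C, 1 Cl, 1 I, 3 O, 1 S.
Implicit hydrogens by atom environment:
  4 × C: 2 H each → 8
  4 × C: no H
  2 × C: 3 H each → 6
  2 × C: 1 H each → 2
  2 × O: no H
  1 × Cl: no H
  1 × I: no H
  1 × O: 1 H
  1 × S: 1 H
  Total hydrogens = 18.
Molecular formula: C12H18ClIO3S

C12H18ClIO3S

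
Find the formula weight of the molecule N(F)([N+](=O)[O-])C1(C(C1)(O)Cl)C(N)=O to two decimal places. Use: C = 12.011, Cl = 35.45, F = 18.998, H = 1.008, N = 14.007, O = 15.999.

Molecular formula: C4H5ClFN3O4.
M = 4×12.011 + 1×35.45 + 1×18.998 + 5×1.008 + 3×14.007 + 4×15.999 = 213.55 g/mol.

213.55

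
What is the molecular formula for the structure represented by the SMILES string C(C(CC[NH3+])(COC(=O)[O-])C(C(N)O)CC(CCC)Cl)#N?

C13H24ClN3O4

Heavy atoms from the SMILES: 13 C, 1 Cl, 3 N, 4 O.
Implicit hydrogens by atom environment:
  6 × C: 2 H each → 12
  3 × C: 1 H each → 3
  3 × C: no H
  2 × O: no H
  1 × C: 3 H
  1 × Cl: no H
  1 × N (charge +1): 3 H
  1 × N: 2 H
  1 × N: no H
  1 × O: 1 H
  1 × O (charge -1): no H
  Total hydrogens = 24.
Molecular formula: C13H24ClN3O4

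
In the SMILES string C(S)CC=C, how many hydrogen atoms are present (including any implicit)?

Hydrogens are implicit in SMILES; fill each atom to its normal valence:
  3 × C: 2 H each → 6
  1 × C: 1 H
  1 × S: 1 H
  Total hydrogens = 8.

8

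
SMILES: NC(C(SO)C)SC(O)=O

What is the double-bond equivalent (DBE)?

1

Molecular formula from the SMILES: C4H9NO3S2.
DoU = (2C + 2 + N − H − X)/2 = (2·4 + 2 + 1 − 9 − 0)/2 = 2/2 = 1.
(Structurally: 0 ring(s) + 1 π bond(s) = 1.)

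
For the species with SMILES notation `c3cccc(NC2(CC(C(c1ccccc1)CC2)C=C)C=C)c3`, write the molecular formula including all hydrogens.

C22H25N

Heavy atoms from the SMILES: 22 C, 1 N.
Implicit hydrogens by atom environment:
  10 × C (aromatic): 1 H each → 10
  5 × C: 2 H each → 10
  4 × C: 1 H each → 4
  2 × C (aromatic): no H
  1 × C: no H
  1 × N: 1 H
  Total hydrogens = 25.
Molecular formula: C22H25N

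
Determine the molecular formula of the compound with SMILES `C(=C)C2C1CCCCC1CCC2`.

Heavy atoms from the SMILES: 12 C.
Implicit hydrogens by atom environment:
  8 × C: 2 H each → 16
  4 × C: 1 H each → 4
  Total hydrogens = 20.
Molecular formula: C12H20

C12H20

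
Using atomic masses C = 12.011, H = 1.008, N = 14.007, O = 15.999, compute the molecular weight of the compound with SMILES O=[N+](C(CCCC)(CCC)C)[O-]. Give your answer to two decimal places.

173.26

Molecular formula: C9H19NO2.
M = 9×12.011 + 19×1.008 + 1×14.007 + 2×15.999 = 173.26 g/mol.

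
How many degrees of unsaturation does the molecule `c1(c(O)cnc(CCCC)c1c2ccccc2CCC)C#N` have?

Molecular formula from the SMILES: C19H22N2O.
DoU = (2C + 2 + N − H − X)/2 = (2·19 + 2 + 2 − 22 − 0)/2 = 20/2 = 10.
(Structurally: 2 ring(s) + 8 π bond(s) = 10.)

10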